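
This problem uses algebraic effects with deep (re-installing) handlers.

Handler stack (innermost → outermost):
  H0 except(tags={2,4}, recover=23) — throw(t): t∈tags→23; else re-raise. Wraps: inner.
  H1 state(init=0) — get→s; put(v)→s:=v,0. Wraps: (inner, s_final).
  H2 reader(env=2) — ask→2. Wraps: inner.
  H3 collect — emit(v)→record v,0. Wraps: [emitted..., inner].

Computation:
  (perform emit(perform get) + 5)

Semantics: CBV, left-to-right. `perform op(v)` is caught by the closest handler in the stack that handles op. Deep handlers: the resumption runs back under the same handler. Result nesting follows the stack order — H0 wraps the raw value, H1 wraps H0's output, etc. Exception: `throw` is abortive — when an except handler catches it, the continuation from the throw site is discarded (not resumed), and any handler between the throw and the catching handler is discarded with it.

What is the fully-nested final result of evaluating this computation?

Working:
get @ H1 ⇒ 0
emit(0) @ H3 ⇒ out+=0
H0 returns 5
H1 returns (5, 0)
H2 returns (5, 0)
H3 returns [0, (5, 0)]
= [0, (5, 0)]

Answer: [0, (5, 0)]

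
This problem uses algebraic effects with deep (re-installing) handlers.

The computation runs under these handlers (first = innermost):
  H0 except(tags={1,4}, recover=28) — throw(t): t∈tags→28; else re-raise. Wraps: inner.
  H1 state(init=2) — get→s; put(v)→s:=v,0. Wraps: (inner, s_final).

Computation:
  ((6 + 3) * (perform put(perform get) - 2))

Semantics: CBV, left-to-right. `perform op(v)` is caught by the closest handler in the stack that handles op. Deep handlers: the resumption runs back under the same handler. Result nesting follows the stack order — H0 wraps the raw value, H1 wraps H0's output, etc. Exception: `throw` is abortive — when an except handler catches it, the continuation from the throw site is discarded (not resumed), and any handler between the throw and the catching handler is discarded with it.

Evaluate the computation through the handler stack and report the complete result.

Step-by-step:
get @ H1 ⇒ 2
put(2) @ H1 ⇒ s:=2
H0 returns -18
H1 returns (-18, 2)
= (-18, 2)

Answer: (-18, 2)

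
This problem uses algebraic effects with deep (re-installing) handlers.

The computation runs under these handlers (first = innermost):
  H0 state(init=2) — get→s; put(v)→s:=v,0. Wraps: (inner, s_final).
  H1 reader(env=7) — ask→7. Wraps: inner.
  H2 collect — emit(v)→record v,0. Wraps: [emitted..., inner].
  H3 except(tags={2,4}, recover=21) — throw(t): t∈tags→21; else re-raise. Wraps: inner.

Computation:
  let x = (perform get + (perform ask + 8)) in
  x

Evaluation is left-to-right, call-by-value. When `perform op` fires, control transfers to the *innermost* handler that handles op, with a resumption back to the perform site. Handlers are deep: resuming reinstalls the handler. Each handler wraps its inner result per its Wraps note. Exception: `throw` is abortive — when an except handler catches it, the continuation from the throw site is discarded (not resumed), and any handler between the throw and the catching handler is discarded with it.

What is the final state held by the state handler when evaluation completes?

Answer: 2

Evaluation trace:
get @ H0 ⇒ 2
ask @ H1 ⇒ 7
H0 returns (17, 2)
H1 returns (17, 2)
H2 returns [(17, 2)]
H3 returns [(17, 2)]
= [(17, 2)]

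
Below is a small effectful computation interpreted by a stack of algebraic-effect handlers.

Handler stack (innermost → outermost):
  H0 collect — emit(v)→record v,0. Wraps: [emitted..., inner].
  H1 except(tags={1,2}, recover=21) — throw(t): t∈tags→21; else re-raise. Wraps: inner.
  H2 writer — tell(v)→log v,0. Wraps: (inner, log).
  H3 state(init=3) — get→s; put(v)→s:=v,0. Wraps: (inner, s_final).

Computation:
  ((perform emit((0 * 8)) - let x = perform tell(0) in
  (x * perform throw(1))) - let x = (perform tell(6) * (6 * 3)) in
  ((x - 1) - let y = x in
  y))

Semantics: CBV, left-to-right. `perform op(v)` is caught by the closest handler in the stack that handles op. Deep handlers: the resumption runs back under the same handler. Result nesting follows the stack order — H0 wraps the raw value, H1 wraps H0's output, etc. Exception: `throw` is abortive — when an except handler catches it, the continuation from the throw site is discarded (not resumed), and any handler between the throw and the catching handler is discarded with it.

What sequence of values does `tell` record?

Step-by-step:
emit(0) @ H0 ⇒ out+=0
tell(0) @ H2 ⇒ log+=0
throw(1) @ H1 caught ⇒ 21
H2 returns (21, (0))
H3 returns ((21, (0)), 3)
= ((21, (0)), 3)

Answer: (0)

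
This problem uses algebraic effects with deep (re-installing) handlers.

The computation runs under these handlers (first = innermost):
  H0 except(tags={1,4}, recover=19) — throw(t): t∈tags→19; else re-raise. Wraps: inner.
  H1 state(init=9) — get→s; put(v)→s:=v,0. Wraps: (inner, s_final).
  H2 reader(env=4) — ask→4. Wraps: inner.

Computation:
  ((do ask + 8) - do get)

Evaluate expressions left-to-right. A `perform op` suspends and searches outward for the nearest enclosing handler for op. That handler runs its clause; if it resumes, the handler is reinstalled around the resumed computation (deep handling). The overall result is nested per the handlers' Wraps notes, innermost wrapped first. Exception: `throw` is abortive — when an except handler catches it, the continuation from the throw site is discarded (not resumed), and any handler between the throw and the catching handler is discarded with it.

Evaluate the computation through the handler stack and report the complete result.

Working:
ask @ H2 ⇒ 4
get @ H1 ⇒ 9
H0 returns 3
H1 returns (3, 9)
H2 returns (3, 9)
= (3, 9)

Answer: (3, 9)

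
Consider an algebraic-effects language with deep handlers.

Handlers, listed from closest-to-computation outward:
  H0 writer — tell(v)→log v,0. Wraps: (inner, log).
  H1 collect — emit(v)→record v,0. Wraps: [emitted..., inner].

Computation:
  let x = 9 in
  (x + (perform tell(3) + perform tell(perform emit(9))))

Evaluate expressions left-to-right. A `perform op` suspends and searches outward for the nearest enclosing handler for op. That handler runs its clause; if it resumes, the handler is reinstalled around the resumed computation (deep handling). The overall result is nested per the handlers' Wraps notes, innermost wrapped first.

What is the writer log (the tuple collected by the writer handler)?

Answer: (3, 0)

Evaluation trace:
tell(3) @ H0 ⇒ log+=3
emit(9) @ H1 ⇒ out+=9
tell(0) @ H0 ⇒ log+=0
H0 returns (9, (3, 0))
H1 returns [9, (9, (3, 0))]
= [9, (9, (3, 0))]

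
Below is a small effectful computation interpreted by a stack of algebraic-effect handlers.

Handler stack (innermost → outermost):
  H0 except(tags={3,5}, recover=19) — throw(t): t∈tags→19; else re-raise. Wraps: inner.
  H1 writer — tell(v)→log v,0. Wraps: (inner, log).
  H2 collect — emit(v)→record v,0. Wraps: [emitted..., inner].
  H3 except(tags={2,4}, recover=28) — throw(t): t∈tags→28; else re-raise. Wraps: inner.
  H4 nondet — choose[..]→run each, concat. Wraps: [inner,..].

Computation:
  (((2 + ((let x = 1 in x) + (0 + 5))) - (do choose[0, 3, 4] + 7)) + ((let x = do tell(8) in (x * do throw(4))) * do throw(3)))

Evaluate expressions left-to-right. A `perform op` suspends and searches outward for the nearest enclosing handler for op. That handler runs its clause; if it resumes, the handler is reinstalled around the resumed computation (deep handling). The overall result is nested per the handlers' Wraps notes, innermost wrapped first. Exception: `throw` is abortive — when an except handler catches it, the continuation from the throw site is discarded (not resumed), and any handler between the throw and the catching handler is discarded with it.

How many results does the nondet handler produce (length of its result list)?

Answer: 3

Evaluation trace:
choose[0, 3, 4] @ H4
  branch[0] choose=0:
    tell(8) @ H1 ⇒ log+=8
    throw(4) @ H0 re-raised
    throw(4) @ H3 caught ⇒ 28
    H4 returns [28]
  branch[1] choose=3:
    tell(8) @ H1 ⇒ log+=8
    throw(4) @ H0 re-raised
    throw(4) @ H3 caught ⇒ 28
    H4 returns [28]
  branch[2] choose=4:
    tell(8) @ H1 ⇒ log+=8
    throw(4) @ H0 re-raised
    throw(4) @ H3 caught ⇒ 28
    H4 returns [28]
= [28, 28, 28]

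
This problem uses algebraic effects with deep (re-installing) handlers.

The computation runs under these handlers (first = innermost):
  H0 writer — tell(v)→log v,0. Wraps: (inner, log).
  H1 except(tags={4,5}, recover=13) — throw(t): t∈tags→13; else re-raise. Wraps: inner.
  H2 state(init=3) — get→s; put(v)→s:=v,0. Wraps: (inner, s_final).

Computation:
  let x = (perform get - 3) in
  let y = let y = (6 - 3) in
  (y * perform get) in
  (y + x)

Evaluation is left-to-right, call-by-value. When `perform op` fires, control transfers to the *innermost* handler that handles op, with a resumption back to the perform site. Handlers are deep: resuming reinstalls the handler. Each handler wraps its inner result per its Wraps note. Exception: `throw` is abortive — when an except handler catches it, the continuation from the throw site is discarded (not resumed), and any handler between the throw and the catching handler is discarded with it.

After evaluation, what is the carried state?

Answer: 3

Working:
get @ H2 ⇒ 3
get @ H2 ⇒ 3
H0 returns (9, ())
H1 returns (9, ())
H2 returns ((9, ()), 3)
= ((9, ()), 3)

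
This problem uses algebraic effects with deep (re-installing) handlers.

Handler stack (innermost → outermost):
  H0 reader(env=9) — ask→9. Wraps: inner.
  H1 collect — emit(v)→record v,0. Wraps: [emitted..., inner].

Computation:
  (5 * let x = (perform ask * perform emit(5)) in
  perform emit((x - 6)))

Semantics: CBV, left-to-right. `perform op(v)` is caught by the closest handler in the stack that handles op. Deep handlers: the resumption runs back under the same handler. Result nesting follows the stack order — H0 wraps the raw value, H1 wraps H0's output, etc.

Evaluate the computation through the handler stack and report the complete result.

Answer: [5, -6, 0]

Evaluation trace:
ask @ H0 ⇒ 9
emit(5) @ H1 ⇒ out+=5
emit(-6) @ H1 ⇒ out+=-6
H0 returns 0
H1 returns [5, -6, 0]
= [5, -6, 0]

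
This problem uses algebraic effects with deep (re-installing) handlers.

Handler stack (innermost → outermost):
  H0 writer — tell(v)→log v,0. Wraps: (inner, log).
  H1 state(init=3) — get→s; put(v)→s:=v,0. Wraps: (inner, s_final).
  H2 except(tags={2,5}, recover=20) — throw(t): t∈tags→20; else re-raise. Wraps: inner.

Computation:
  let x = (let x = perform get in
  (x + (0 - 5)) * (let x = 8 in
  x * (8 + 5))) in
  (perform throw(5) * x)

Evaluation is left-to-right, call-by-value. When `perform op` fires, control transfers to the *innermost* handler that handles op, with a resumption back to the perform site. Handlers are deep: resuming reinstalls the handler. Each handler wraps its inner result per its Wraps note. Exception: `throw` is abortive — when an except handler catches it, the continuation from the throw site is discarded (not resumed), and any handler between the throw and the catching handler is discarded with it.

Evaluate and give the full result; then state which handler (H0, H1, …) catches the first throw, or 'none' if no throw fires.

Working:
get @ H1 ⇒ 3
throw(5) @ H2 caught ⇒ 20
= 20

Answer: 20 ; first throw caught by: H2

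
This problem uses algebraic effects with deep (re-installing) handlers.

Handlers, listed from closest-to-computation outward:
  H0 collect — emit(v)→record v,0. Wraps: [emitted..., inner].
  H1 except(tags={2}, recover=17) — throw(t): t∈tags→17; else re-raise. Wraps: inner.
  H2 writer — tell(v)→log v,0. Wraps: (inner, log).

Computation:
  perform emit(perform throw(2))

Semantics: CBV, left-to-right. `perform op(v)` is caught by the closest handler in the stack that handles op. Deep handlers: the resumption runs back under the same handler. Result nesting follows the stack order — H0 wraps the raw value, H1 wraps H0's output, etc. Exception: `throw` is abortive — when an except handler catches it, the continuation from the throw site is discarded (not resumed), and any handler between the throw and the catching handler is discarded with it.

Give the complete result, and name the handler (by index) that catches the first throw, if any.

Answer: (17, ()) ; first throw caught by: H1

Evaluation trace:
throw(2) @ H1 caught ⇒ 17
H2 returns (17, ())
= (17, ())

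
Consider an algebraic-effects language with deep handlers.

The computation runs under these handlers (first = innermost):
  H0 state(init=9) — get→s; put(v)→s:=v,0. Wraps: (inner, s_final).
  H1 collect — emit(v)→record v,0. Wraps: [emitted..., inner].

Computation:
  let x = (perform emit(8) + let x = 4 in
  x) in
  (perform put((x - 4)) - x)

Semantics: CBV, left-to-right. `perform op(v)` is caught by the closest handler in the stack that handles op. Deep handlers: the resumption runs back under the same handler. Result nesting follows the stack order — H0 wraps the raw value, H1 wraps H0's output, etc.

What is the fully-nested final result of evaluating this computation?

Answer: [8, (-4, 0)]

Evaluation trace:
emit(8) @ H1 ⇒ out+=8
put(0) @ H0 ⇒ s:=0
H0 returns (-4, 0)
H1 returns [8, (-4, 0)]
= [8, (-4, 0)]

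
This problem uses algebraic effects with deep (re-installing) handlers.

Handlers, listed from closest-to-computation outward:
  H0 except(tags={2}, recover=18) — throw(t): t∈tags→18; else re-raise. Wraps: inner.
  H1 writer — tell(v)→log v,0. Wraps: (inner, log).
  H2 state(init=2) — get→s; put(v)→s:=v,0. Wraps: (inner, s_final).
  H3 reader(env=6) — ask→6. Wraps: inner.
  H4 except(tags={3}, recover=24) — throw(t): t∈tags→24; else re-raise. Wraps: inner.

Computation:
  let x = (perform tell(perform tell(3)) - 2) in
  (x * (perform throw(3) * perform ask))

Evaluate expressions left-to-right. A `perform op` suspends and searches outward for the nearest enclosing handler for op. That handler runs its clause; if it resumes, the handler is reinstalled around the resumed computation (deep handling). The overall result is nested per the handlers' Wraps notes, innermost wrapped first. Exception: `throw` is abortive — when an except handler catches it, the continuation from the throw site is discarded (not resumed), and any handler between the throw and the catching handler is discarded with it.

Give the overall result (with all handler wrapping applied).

Step-by-step:
tell(3) @ H1 ⇒ log+=3
tell(0) @ H1 ⇒ log+=0
throw(3) @ H0 re-raised
throw(3) @ H4 caught ⇒ 24
= 24

Answer: 24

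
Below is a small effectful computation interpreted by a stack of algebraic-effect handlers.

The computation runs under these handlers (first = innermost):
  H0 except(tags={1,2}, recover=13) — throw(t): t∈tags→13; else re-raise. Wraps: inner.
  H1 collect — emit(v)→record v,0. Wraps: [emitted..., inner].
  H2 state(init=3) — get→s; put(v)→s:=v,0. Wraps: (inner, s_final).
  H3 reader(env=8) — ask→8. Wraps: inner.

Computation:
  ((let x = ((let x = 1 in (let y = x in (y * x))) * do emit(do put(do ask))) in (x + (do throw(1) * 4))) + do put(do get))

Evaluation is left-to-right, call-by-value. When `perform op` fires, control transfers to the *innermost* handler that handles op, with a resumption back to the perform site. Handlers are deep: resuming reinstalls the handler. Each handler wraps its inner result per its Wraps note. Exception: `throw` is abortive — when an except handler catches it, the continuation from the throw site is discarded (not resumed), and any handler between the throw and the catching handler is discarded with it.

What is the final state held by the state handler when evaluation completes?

Answer: 8

Working:
ask @ H3 ⇒ 8
put(8) @ H2 ⇒ s:=8
emit(0) @ H1 ⇒ out+=0
throw(1) @ H0 caught ⇒ 13
H1 returns [0, 13]
H2 returns ([0, 13], 8)
H3 returns ([0, 13], 8)
= ([0, 13], 8)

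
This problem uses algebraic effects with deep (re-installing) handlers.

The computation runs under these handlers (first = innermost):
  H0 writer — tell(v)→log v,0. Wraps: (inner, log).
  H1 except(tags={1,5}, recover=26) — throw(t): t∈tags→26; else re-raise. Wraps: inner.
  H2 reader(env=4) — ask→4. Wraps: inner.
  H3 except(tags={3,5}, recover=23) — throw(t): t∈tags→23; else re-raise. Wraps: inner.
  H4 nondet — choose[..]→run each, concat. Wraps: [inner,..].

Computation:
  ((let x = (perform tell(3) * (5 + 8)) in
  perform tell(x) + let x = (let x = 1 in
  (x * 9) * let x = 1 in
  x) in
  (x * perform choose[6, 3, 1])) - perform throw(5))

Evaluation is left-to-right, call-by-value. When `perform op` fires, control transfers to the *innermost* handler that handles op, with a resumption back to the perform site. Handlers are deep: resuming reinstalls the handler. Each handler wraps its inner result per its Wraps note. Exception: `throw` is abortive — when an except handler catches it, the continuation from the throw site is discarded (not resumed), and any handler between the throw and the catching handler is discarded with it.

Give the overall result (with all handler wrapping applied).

Evaluation trace:
tell(3) @ H0 ⇒ log+=3
tell(0) @ H0 ⇒ log+=0
choose[6, 3, 1] @ H4
  branch[0] choose=6:
    throw(5) @ H1 caught ⇒ 26
    H2 returns 26
    H3 returns 26
    H4 returns [26]
  branch[1] choose=3:
    throw(5) @ H1 caught ⇒ 26
    H2 returns 26
    H3 returns 26
    H4 returns [26]
  branch[2] choose=1:
    throw(5) @ H1 caught ⇒ 26
    H2 returns 26
    H3 returns 26
    H4 returns [26]
= [26, 26, 26]

Answer: [26, 26, 26]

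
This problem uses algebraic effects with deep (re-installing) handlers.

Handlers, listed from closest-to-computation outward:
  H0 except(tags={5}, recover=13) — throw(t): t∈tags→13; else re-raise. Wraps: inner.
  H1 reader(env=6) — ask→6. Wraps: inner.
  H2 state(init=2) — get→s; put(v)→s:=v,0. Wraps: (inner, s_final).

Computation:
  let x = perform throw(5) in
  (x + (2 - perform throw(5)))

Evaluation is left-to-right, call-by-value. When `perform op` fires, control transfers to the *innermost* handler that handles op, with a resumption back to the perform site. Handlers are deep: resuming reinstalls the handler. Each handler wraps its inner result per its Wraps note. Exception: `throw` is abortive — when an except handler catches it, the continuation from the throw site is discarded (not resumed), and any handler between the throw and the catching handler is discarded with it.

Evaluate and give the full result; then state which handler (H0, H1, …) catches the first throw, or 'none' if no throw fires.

Answer: (13, 2) ; first throw caught by: H0

Evaluation trace:
throw(5) @ H0 caught ⇒ 13
H1 returns 13
H2 returns (13, 2)
= (13, 2)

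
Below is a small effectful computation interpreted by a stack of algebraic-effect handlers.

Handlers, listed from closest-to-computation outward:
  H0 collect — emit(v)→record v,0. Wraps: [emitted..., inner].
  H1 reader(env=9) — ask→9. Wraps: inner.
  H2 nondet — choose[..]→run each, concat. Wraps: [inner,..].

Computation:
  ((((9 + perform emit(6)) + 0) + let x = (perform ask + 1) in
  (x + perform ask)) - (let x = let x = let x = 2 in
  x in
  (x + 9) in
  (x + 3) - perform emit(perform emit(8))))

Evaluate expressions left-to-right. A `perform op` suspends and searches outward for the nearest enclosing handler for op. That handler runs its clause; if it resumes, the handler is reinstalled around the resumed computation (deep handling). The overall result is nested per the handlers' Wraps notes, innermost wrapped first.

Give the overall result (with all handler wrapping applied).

Evaluation trace:
emit(6) @ H0 ⇒ out+=6
ask @ H1 ⇒ 9
ask @ H1 ⇒ 9
emit(8) @ H0 ⇒ out+=8
emit(0) @ H0 ⇒ out+=0
H0 returns [6, 8, 0, 14]
H1 returns [6, 8, 0, 14]
H2 returns [[6, 8, 0, 14]]
= [[6, 8, 0, 14]]

Answer: [[6, 8, 0, 14]]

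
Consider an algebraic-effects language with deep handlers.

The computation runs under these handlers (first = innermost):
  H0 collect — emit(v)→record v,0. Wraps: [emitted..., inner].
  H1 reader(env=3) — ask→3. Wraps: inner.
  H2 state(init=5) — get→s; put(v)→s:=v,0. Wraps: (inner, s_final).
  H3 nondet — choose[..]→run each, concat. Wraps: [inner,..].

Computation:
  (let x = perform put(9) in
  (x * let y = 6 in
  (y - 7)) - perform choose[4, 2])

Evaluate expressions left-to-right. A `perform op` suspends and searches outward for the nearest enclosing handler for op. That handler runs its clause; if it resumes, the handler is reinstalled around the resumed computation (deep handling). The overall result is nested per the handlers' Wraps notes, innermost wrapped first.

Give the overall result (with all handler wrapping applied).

Answer: [([-4], 9), ([-2], 9)]

Working:
put(9) @ H2 ⇒ s:=9
choose[4, 2] @ H3
  branch[0] choose=4:
    H0 returns [-4]
    H1 returns [-4]
    H2 returns ([-4], 9)
    H3 returns [([-4], 9)]
  branch[1] choose=2:
    H0 returns [-2]
    H1 returns [-2]
    H2 returns ([-2], 9)
    H3 returns [([-2], 9)]
= [([-4], 9), ([-2], 9)]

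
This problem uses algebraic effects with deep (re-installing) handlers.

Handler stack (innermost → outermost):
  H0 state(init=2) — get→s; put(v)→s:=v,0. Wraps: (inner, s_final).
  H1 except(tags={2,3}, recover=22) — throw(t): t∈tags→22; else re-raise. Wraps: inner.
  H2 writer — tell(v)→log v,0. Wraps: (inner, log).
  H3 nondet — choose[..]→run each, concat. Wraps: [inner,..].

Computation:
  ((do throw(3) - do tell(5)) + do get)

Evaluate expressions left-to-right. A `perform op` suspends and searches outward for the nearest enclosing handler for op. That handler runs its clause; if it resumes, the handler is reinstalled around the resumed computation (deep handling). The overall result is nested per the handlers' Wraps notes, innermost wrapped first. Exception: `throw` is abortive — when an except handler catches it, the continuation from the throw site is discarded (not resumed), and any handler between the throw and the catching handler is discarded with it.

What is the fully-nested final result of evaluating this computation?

Answer: [(22, ())]

Working:
throw(3) @ H1 caught ⇒ 22
H2 returns (22, ())
H3 returns [(22, ())]
= [(22, ())]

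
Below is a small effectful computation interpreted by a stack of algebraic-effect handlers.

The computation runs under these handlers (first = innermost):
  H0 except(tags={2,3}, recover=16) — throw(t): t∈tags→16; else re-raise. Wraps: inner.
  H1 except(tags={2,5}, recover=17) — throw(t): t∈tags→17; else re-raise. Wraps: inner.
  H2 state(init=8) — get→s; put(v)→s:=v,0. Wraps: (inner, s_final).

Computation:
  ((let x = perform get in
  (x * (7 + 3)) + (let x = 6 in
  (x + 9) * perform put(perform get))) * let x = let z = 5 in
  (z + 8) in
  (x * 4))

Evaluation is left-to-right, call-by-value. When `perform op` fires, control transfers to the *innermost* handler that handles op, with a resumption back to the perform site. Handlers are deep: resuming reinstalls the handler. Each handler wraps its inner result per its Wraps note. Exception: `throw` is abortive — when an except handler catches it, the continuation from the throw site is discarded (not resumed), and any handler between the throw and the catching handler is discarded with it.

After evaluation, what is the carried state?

Answer: 8

Step-by-step:
get @ H2 ⇒ 8
get @ H2 ⇒ 8
put(8) @ H2 ⇒ s:=8
H0 returns 4160
H1 returns 4160
H2 returns (4160, 8)
= (4160, 8)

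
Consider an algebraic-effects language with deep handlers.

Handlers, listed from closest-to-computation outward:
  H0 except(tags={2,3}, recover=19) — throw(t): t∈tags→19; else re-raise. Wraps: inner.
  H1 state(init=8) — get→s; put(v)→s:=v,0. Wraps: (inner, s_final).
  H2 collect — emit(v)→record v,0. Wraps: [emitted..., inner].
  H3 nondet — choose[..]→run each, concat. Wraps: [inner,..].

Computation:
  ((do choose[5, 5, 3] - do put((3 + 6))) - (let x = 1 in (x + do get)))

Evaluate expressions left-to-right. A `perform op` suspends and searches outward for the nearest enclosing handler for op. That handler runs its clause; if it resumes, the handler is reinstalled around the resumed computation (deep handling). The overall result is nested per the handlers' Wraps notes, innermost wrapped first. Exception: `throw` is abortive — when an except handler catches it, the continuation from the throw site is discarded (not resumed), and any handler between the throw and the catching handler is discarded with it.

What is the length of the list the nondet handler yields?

Answer: 3

Step-by-step:
choose[5, 5, 3] @ H3
  branch[0] choose=5:
    put(9) @ H1 ⇒ s:=9
    get @ H1 ⇒ 9
    H0 returns -5
    H1 returns (-5, 9)
    H2 returns [(-5, 9)]
    H3 returns [[(-5, 9)]]
  branch[1] choose=5:
    put(9) @ H1 ⇒ s:=9
    get @ H1 ⇒ 9
    H0 returns -5
    H1 returns (-5, 9)
    H2 returns [(-5, 9)]
    H3 returns [[(-5, 9)]]
  branch[2] choose=3:
    put(9) @ H1 ⇒ s:=9
    get @ H1 ⇒ 9
    H0 returns -7
    H1 returns (-7, 9)
    H2 returns [(-7, 9)]
    H3 returns [[(-7, 9)]]
= [[(-5, 9)], [(-5, 9)], [(-7, 9)]]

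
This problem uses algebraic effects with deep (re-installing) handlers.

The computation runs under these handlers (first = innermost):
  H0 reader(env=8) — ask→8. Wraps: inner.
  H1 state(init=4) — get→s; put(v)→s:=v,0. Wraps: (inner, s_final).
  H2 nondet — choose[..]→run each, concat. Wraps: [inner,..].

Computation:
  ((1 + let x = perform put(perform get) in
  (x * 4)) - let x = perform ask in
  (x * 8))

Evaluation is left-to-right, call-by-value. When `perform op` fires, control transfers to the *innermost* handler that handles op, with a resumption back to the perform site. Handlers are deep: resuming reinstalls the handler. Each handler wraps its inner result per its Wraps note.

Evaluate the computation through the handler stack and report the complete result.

Evaluation trace:
get @ H1 ⇒ 4
put(4) @ H1 ⇒ s:=4
ask @ H0 ⇒ 8
H0 returns -63
H1 returns (-63, 4)
H2 returns [(-63, 4)]
= [(-63, 4)]

Answer: [(-63, 4)]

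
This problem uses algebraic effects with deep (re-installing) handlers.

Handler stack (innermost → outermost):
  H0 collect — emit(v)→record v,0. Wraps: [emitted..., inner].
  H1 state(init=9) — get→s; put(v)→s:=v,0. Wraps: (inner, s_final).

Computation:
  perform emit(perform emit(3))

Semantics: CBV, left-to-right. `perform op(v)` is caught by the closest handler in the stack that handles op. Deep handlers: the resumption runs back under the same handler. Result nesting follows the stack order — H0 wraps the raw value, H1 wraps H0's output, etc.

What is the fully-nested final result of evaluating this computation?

Answer: ([3, 0, 0], 9)

Step-by-step:
emit(3) @ H0 ⇒ out+=3
emit(0) @ H0 ⇒ out+=0
H0 returns [3, 0, 0]
H1 returns ([3, 0, 0], 9)
= ([3, 0, 0], 9)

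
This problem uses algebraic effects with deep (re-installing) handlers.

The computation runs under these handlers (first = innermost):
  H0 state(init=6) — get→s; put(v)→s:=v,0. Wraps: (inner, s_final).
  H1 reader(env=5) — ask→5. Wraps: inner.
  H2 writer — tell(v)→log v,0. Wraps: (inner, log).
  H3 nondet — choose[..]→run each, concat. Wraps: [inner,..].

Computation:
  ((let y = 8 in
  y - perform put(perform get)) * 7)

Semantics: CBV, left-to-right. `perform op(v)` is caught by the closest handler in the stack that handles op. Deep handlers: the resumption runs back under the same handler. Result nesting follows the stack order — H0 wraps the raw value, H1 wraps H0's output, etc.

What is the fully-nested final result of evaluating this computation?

Answer: [((56, 6), ())]

Evaluation trace:
get @ H0 ⇒ 6
put(6) @ H0 ⇒ s:=6
H0 returns (56, 6)
H1 returns (56, 6)
H2 returns ((56, 6), ())
H3 returns [((56, 6), ())]
= [((56, 6), ())]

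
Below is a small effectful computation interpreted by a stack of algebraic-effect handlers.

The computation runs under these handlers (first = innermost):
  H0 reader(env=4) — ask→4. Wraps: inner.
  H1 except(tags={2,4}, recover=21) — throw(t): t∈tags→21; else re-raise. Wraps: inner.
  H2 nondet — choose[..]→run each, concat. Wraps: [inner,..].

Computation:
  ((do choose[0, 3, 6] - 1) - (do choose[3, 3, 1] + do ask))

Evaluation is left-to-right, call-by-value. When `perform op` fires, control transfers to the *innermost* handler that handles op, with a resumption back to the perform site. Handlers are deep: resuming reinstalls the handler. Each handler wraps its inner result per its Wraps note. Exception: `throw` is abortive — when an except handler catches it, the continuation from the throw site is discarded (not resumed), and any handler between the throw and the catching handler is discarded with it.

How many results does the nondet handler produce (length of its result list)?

Working:
choose[0, 3, 6] @ H2
  branch[0] choose=0:
    choose[3, 3, 1] @ H2
      branch[0] choose=3:
        ask @ H0 ⇒ 4
        H0 returns -8
        H1 returns -8
        H2 returns [-8]
      branch[1] choose=3:
        ask @ H0 ⇒ 4
        H0 returns -8
        H1 returns -8
        H2 returns [-8]
      branch[2] choose=1:
        ask @ H0 ⇒ 4
        H0 returns -6
        H1 returns -6
        H2 returns [-6]
  branch[1] choose=3:
    choose[3, 3, 1] @ H2
      branch[0] choose=3:
        ask @ H0 ⇒ 4
        H0 returns -5
        H1 returns -5
        H2 returns [-5]
      branch[1] choose=3:
        ask @ H0 ⇒ 4
        H0 returns -5
        H1 returns -5
        H2 returns [-5]
      branch[2] choose=1:
        ask @ H0 ⇒ 4
        H0 returns -3
        H1 returns -3
        H2 returns [-3]
  branch[2] choose=6:
    choose[3, 3, 1] @ H2
      branch[0] choose=3:
        ask @ H0 ⇒ 4
        H0 returns -2
        H1 returns -2
        H2 returns [-2]
      branch[1] choose=3:
        ask @ H0 ⇒ 4
        H0 returns -2
        H1 returns -2
        H2 returns [-2]
      branch[2] choose=1:
        ask @ H0 ⇒ 4
        H0 returns 0
        H1 returns 0
        H2 returns [0]
= [-8, -8, -6, -5, -5, -3, -2, -2, 0]

Answer: 9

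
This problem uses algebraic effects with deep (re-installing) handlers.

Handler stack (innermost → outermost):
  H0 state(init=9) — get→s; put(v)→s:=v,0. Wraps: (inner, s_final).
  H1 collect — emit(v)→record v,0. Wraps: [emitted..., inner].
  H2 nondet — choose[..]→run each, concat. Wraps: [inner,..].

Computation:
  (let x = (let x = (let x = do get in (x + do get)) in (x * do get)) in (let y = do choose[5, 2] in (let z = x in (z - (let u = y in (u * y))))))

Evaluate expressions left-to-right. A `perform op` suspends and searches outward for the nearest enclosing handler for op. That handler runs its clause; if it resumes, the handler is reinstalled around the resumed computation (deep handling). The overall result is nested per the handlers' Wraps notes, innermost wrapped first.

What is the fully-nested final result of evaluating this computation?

Step-by-step:
get @ H0 ⇒ 9
get @ H0 ⇒ 9
get @ H0 ⇒ 9
choose[5, 2] @ H2
  branch[0] choose=5:
    H0 returns (137, 9)
    H1 returns [(137, 9)]
    H2 returns [[(137, 9)]]
  branch[1] choose=2:
    H0 returns (158, 9)
    H1 returns [(158, 9)]
    H2 returns [[(158, 9)]]
= [[(137, 9)], [(158, 9)]]

Answer: [[(137, 9)], [(158, 9)]]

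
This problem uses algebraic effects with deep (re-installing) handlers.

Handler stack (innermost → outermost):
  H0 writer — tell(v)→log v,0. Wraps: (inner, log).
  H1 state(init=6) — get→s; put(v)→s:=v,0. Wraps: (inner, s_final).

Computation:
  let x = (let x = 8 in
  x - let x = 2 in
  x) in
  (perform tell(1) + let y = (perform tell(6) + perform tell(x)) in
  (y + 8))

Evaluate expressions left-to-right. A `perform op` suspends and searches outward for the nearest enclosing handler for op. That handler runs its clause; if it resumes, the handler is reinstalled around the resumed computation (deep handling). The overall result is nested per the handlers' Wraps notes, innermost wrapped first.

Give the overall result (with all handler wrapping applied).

Answer: ((8, (1, 6, 6)), 6)

Step-by-step:
tell(1) @ H0 ⇒ log+=1
tell(6) @ H0 ⇒ log+=6
tell(6) @ H0 ⇒ log+=6
H0 returns (8, (1, 6, 6))
H1 returns ((8, (1, 6, 6)), 6)
= ((8, (1, 6, 6)), 6)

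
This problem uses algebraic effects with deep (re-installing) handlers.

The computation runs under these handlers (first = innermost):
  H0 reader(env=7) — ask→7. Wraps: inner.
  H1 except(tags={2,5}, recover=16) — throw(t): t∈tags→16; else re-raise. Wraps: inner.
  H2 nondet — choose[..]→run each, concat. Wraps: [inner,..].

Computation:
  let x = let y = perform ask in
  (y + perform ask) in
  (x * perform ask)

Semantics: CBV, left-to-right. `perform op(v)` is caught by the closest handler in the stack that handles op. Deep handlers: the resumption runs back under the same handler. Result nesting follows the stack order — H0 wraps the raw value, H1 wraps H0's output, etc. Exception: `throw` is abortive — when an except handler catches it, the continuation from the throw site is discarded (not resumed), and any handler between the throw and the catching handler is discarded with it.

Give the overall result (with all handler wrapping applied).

Answer: [98]

Evaluation trace:
ask @ H0 ⇒ 7
ask @ H0 ⇒ 7
ask @ H0 ⇒ 7
H0 returns 98
H1 returns 98
H2 returns [98]
= [98]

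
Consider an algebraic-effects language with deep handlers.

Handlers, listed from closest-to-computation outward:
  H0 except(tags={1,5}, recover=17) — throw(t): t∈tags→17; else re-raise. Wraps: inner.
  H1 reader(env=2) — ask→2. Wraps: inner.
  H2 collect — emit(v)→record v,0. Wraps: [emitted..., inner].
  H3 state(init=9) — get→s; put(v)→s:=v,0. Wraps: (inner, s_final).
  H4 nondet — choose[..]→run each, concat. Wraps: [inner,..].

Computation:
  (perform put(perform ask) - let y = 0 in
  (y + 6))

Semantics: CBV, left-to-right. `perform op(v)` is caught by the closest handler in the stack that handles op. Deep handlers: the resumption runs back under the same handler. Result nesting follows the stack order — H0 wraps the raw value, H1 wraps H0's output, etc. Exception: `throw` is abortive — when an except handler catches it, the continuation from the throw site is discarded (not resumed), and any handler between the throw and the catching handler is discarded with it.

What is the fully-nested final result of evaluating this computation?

Evaluation trace:
ask @ H1 ⇒ 2
put(2) @ H3 ⇒ s:=2
H0 returns -6
H1 returns -6
H2 returns [-6]
H3 returns ([-6], 2)
H4 returns [([-6], 2)]
= [([-6], 2)]

Answer: [([-6], 2)]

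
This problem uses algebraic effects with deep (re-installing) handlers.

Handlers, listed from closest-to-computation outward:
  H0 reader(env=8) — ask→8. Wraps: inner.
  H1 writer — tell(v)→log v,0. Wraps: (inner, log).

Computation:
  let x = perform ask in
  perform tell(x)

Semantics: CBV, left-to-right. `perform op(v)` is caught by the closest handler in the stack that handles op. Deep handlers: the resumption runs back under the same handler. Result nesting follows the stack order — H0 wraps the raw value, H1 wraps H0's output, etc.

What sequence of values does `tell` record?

Answer: (8)

Working:
ask @ H0 ⇒ 8
tell(8) @ H1 ⇒ log+=8
H0 returns 0
H1 returns (0, (8))
= (0, (8))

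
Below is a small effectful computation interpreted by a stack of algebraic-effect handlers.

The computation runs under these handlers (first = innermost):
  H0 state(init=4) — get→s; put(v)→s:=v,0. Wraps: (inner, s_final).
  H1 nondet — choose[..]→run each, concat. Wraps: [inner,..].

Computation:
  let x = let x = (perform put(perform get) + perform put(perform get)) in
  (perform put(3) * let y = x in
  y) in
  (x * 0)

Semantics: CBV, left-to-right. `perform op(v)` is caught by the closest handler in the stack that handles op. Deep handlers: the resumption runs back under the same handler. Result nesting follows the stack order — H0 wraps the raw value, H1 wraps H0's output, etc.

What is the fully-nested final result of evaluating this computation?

Answer: [(0, 3)]

Working:
get @ H0 ⇒ 4
put(4) @ H0 ⇒ s:=4
get @ H0 ⇒ 4
put(4) @ H0 ⇒ s:=4
put(3) @ H0 ⇒ s:=3
H0 returns (0, 3)
H1 returns [(0, 3)]
= [(0, 3)]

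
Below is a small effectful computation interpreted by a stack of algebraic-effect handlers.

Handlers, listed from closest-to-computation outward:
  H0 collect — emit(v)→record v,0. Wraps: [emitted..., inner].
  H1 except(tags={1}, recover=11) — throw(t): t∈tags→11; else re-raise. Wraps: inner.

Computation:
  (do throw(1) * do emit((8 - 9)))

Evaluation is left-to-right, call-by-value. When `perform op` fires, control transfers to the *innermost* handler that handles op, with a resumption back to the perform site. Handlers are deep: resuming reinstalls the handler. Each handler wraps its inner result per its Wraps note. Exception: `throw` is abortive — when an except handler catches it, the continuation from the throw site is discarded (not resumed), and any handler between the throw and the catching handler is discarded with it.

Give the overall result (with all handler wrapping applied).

Evaluation trace:
throw(1) @ H1 caught ⇒ 11
= 11

Answer: 11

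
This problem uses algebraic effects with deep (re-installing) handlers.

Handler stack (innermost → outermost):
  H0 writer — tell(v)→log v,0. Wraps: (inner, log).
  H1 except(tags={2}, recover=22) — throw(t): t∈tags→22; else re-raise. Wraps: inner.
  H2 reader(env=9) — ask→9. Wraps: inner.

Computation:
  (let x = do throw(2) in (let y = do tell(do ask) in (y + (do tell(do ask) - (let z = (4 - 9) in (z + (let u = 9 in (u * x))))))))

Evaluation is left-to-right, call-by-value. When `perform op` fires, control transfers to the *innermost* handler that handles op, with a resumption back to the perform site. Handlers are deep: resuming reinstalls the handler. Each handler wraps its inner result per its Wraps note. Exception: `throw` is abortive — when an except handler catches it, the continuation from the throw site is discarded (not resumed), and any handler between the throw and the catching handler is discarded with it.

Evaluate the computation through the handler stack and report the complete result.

Evaluation trace:
throw(2) @ H1 caught ⇒ 22
H2 returns 22
= 22

Answer: 22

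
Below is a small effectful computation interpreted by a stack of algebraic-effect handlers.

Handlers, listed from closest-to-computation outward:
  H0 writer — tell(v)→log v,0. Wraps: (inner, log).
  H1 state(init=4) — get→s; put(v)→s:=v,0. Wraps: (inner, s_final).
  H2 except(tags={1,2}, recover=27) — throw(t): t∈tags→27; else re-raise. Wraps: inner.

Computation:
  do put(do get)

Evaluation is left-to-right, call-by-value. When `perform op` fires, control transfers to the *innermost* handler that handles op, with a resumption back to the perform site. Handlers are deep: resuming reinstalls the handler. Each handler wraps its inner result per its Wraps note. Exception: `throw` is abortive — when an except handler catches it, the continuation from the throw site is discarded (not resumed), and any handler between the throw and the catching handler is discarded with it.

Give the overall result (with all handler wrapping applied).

Answer: ((0, ()), 4)

Evaluation trace:
get @ H1 ⇒ 4
put(4) @ H1 ⇒ s:=4
H0 returns (0, ())
H1 returns ((0, ()), 4)
H2 returns ((0, ()), 4)
= ((0, ()), 4)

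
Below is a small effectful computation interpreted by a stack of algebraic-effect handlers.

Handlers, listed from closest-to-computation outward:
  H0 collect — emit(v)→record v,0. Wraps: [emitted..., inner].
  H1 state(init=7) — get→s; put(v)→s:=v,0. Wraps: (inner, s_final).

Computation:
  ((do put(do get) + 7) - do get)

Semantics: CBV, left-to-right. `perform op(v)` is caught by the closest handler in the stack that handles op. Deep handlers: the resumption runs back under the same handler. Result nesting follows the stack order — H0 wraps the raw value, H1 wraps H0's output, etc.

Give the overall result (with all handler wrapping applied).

Answer: ([0], 7)

Evaluation trace:
get @ H1 ⇒ 7
put(7) @ H1 ⇒ s:=7
get @ H1 ⇒ 7
H0 returns [0]
H1 returns ([0], 7)
= ([0], 7)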